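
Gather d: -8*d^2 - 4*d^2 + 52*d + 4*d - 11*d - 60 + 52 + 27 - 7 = -12*d^2 + 45*d + 12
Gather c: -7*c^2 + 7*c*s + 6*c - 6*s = -7*c^2 + c*(7*s + 6) - 6*s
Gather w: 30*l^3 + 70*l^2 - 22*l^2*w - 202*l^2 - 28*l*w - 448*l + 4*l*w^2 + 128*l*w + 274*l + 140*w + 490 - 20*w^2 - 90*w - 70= 30*l^3 - 132*l^2 - 174*l + w^2*(4*l - 20) + w*(-22*l^2 + 100*l + 50) + 420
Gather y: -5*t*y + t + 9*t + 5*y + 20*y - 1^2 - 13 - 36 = 10*t + y*(25 - 5*t) - 50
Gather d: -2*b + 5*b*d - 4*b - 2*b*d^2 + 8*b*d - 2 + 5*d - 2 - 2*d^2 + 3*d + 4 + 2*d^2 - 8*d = -2*b*d^2 + 13*b*d - 6*b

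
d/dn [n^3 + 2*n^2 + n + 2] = 3*n^2 + 4*n + 1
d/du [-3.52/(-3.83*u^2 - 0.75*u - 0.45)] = (-26.9632*u - 2.64)/(3.83*u^2 + 0.75*u + 0.45)^2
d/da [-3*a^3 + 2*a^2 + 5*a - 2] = -9*a^2 + 4*a + 5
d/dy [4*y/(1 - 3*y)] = 4/(3*y - 1)^2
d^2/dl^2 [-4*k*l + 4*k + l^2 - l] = 2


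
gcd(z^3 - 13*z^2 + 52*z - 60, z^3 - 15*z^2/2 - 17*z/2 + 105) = z^2 - 11*z + 30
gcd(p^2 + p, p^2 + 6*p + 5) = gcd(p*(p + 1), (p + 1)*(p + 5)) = p + 1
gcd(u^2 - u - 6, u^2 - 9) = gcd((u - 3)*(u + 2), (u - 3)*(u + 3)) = u - 3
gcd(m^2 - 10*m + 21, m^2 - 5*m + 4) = 1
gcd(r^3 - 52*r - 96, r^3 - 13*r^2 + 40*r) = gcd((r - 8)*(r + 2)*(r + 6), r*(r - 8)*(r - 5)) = r - 8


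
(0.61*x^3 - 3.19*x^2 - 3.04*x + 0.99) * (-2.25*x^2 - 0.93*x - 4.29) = -1.3725*x^5 + 6.6102*x^4 + 7.1898*x^3 + 14.2848*x^2 + 12.1209*x - 4.2471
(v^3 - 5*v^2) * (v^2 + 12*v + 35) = v^5 + 7*v^4 - 25*v^3 - 175*v^2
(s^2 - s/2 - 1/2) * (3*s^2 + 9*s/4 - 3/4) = 3*s^4 + 3*s^3/4 - 27*s^2/8 - 3*s/4 + 3/8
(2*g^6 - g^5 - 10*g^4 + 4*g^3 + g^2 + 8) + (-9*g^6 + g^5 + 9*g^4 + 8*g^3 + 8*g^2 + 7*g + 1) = -7*g^6 - g^4 + 12*g^3 + 9*g^2 + 7*g + 9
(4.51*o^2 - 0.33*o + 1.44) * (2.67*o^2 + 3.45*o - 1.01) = 12.0417*o^4 + 14.6784*o^3 - 1.8488*o^2 + 5.3013*o - 1.4544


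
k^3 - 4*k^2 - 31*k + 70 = (k - 7)*(k - 2)*(k + 5)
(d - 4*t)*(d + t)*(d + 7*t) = d^3 + 4*d^2*t - 25*d*t^2 - 28*t^3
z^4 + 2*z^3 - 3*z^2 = z^2*(z - 1)*(z + 3)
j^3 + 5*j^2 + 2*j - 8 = (j - 1)*(j + 2)*(j + 4)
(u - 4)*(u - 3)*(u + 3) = u^3 - 4*u^2 - 9*u + 36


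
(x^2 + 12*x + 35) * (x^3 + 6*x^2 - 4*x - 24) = x^5 + 18*x^4 + 103*x^3 + 138*x^2 - 428*x - 840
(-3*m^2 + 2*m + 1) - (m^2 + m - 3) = -4*m^2 + m + 4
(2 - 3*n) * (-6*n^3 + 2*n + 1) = 18*n^4 - 12*n^3 - 6*n^2 + n + 2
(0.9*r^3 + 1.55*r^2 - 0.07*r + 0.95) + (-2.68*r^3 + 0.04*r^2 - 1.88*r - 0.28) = -1.78*r^3 + 1.59*r^2 - 1.95*r + 0.67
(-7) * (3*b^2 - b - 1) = -21*b^2 + 7*b + 7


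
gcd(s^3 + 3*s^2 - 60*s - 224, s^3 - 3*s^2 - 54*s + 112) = s^2 - s - 56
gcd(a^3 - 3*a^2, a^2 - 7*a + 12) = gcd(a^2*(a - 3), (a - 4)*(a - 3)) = a - 3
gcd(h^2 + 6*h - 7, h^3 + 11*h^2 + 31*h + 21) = h + 7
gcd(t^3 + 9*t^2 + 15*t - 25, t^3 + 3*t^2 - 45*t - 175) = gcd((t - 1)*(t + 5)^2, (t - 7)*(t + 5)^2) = t^2 + 10*t + 25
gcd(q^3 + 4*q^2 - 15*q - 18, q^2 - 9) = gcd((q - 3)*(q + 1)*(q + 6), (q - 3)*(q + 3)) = q - 3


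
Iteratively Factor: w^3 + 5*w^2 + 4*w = (w + 4)*(w^2 + w) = w*(w + 4)*(w + 1)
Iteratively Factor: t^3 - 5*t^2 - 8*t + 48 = (t - 4)*(t^2 - t - 12) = (t - 4)^2*(t + 3)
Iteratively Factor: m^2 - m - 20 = (m - 5)*(m + 4)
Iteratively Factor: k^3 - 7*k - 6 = (k + 1)*(k^2 - k - 6) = (k + 1)*(k + 2)*(k - 3)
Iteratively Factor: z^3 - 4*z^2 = (z - 4)*(z^2) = z*(z - 4)*(z)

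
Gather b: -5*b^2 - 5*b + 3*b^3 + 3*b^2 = 3*b^3 - 2*b^2 - 5*b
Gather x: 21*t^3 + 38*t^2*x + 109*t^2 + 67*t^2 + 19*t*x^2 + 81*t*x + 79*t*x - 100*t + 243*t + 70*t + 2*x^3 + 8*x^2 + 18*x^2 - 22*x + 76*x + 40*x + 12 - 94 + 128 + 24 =21*t^3 + 176*t^2 + 213*t + 2*x^3 + x^2*(19*t + 26) + x*(38*t^2 + 160*t + 94) + 70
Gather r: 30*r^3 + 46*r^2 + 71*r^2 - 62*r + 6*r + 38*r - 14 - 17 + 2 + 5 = 30*r^3 + 117*r^2 - 18*r - 24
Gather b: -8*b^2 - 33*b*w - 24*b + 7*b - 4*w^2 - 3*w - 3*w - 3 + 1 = -8*b^2 + b*(-33*w - 17) - 4*w^2 - 6*w - 2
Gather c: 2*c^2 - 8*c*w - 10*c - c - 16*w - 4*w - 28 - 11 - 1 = 2*c^2 + c*(-8*w - 11) - 20*w - 40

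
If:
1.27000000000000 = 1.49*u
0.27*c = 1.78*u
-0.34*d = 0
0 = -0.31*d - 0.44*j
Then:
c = 5.62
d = 0.00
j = 0.00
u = 0.85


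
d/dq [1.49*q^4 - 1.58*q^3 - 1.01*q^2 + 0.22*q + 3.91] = 5.96*q^3 - 4.74*q^2 - 2.02*q + 0.22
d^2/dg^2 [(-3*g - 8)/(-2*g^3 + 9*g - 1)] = 6*(3*(3*g + 8)*(2*g^2 - 3)^2 + (-6*g^2 - 2*g*(3*g + 8) + 9)*(2*g^3 - 9*g + 1))/(2*g^3 - 9*g + 1)^3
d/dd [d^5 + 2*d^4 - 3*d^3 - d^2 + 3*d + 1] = 5*d^4 + 8*d^3 - 9*d^2 - 2*d + 3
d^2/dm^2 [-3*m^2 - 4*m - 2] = -6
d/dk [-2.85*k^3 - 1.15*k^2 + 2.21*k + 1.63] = -8.55*k^2 - 2.3*k + 2.21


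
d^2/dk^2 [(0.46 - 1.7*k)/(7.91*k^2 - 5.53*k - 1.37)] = ((1.7*k - 0.46)*(15.82*k - 5.53)*(31.64*k - 11.06) + (80.682*k - 26.0792)*(-7.91*k^2 + 5.53*k + 1.37))/(-7.91*k^2 + 5.53*k + 1.37)^3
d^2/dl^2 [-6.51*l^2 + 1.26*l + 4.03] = -13.0200000000000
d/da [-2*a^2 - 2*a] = -4*a - 2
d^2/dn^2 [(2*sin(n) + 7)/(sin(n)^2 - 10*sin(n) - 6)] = 2*(sin(n)^5 + 24*sin(n)^4 - 71*sin(n)^3 + 353*sin(n)^2 - 622)/(10*sin(n) + cos(n)^2 + 5)^3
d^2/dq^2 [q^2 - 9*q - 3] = 2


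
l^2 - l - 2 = (l - 2)*(l + 1)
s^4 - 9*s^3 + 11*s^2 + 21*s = s*(s - 7)*(s - 3)*(s + 1)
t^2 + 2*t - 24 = (t - 4)*(t + 6)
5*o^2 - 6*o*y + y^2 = (-5*o + y)*(-o + y)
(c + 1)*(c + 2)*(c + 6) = c^3 + 9*c^2 + 20*c + 12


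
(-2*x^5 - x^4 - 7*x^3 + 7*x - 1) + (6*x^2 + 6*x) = -2*x^5 - x^4 - 7*x^3 + 6*x^2 + 13*x - 1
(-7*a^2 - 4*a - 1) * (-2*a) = 14*a^3 + 8*a^2 + 2*a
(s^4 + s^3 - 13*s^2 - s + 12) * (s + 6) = s^5 + 7*s^4 - 7*s^3 - 79*s^2 + 6*s + 72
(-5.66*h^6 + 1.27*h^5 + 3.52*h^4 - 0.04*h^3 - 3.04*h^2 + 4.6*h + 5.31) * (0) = 0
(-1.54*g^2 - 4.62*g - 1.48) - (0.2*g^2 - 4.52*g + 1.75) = -1.74*g^2 - 0.100000000000001*g - 3.23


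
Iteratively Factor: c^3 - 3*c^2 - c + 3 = (c + 1)*(c^2 - 4*c + 3) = (c - 3)*(c + 1)*(c - 1)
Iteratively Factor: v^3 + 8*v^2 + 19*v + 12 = (v + 4)*(v^2 + 4*v + 3) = (v + 3)*(v + 4)*(v + 1)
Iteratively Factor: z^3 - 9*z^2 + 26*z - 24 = (z - 4)*(z^2 - 5*z + 6) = (z - 4)*(z - 2)*(z - 3)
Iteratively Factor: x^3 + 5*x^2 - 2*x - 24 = (x + 4)*(x^2 + x - 6) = (x - 2)*(x + 4)*(x + 3)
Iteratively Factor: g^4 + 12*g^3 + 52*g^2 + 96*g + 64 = (g + 2)*(g^3 + 10*g^2 + 32*g + 32) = (g + 2)*(g + 4)*(g^2 + 6*g + 8) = (g + 2)*(g + 4)^2*(g + 2)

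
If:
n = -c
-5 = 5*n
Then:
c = 1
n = -1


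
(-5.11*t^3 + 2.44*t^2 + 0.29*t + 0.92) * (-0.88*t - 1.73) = 4.4968*t^4 + 6.6931*t^3 - 4.4764*t^2 - 1.3113*t - 1.5916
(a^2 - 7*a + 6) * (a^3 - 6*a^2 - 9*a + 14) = a^5 - 13*a^4 + 39*a^3 + 41*a^2 - 152*a + 84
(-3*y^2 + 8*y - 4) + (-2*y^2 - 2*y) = -5*y^2 + 6*y - 4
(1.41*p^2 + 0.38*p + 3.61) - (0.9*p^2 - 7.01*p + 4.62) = 0.51*p^2 + 7.39*p - 1.01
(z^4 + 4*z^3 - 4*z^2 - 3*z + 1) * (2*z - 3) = 2*z^5 + 5*z^4 - 20*z^3 + 6*z^2 + 11*z - 3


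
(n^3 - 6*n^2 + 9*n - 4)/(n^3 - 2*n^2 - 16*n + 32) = (n^2 - 2*n + 1)/(n^2 + 2*n - 8)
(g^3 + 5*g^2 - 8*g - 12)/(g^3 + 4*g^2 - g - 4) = (g^2 + 4*g - 12)/(g^2 + 3*g - 4)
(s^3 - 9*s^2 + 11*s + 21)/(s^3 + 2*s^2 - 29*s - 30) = (s^2 - 10*s + 21)/(s^2 + s - 30)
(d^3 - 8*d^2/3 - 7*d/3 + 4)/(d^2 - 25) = (3*d^3 - 8*d^2 - 7*d + 12)/(3*(d^2 - 25))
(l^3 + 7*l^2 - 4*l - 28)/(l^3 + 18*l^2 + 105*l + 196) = (l^2 - 4)/(l^2 + 11*l + 28)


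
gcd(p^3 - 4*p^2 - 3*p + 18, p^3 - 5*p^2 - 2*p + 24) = p^2 - p - 6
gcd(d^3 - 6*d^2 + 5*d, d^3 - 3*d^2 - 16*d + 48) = 1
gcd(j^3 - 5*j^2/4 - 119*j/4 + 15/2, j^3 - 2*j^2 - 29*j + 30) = j^2 - j - 30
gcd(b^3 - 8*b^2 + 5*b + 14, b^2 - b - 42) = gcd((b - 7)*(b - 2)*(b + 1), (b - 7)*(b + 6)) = b - 7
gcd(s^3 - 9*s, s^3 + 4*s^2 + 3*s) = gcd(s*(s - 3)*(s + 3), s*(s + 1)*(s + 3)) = s^2 + 3*s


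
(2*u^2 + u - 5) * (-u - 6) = -2*u^3 - 13*u^2 - u + 30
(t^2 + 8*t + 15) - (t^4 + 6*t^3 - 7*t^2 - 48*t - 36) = -t^4 - 6*t^3 + 8*t^2 + 56*t + 51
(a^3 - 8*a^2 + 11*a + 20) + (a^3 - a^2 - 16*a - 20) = 2*a^3 - 9*a^2 - 5*a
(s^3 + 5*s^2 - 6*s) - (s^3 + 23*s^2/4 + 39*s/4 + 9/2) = -3*s^2/4 - 63*s/4 - 9/2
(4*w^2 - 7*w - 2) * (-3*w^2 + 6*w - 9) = -12*w^4 + 45*w^3 - 72*w^2 + 51*w + 18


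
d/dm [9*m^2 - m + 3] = 18*m - 1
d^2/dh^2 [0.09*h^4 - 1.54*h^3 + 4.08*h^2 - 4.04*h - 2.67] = 1.08*h^2 - 9.24*h + 8.16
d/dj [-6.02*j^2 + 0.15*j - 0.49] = 0.15 - 12.04*j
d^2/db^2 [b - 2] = 0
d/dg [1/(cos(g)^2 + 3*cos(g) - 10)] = (2*cos(g) + 3)*sin(g)/(cos(g)^2 + 3*cos(g) - 10)^2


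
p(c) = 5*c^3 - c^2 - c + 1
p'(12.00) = 2135.00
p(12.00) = 8485.00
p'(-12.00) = 2183.00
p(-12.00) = -8771.00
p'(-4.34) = 290.21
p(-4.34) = -422.23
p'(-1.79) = 50.64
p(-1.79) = -29.09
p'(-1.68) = 44.70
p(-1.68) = -23.85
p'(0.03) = -1.05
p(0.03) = 0.97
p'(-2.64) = 108.82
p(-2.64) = -95.33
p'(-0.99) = 15.68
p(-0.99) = -3.84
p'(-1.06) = 17.97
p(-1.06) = -5.02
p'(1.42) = 26.41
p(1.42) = 11.88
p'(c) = 15*c^2 - 2*c - 1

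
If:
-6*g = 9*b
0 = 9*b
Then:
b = 0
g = 0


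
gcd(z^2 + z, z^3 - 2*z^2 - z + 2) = z + 1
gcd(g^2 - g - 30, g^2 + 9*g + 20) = g + 5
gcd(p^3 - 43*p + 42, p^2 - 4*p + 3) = p - 1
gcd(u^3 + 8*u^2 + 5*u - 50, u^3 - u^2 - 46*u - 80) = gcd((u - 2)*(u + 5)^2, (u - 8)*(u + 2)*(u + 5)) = u + 5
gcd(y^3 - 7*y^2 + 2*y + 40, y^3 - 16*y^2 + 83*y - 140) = y^2 - 9*y + 20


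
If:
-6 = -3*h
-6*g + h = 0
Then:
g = 1/3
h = 2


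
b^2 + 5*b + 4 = (b + 1)*(b + 4)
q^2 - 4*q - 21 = (q - 7)*(q + 3)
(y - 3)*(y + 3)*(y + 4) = y^3 + 4*y^2 - 9*y - 36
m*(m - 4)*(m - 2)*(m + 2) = m^4 - 4*m^3 - 4*m^2 + 16*m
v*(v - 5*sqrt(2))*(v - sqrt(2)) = v^3 - 6*sqrt(2)*v^2 + 10*v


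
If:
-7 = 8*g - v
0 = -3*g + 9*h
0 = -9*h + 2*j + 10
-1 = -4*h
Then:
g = 3/4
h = 1/4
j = -31/8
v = 13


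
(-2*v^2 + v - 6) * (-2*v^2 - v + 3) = 4*v^4 + 5*v^2 + 9*v - 18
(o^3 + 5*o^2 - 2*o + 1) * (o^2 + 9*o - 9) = o^5 + 14*o^4 + 34*o^3 - 62*o^2 + 27*o - 9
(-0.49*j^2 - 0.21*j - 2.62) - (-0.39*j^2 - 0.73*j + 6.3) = -0.1*j^2 + 0.52*j - 8.92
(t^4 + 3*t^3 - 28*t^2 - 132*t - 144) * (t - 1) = t^5 + 2*t^4 - 31*t^3 - 104*t^2 - 12*t + 144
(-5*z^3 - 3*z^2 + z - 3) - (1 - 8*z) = -5*z^3 - 3*z^2 + 9*z - 4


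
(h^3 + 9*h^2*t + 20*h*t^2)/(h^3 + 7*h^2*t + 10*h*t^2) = (h + 4*t)/(h + 2*t)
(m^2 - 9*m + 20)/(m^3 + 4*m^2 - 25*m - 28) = (m - 5)/(m^2 + 8*m + 7)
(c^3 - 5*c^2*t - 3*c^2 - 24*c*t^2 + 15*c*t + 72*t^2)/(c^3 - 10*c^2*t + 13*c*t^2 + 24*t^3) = (-c^2 - 3*c*t + 3*c + 9*t)/(-c^2 + 2*c*t + 3*t^2)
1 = 1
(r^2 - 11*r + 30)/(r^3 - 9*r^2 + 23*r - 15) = (r - 6)/(r^2 - 4*r + 3)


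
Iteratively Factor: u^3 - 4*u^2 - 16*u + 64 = (u - 4)*(u^2 - 16) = (u - 4)*(u + 4)*(u - 4)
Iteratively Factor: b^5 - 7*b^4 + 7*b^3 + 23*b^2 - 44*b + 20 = (b - 5)*(b^4 - 2*b^3 - 3*b^2 + 8*b - 4) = (b - 5)*(b + 2)*(b^3 - 4*b^2 + 5*b - 2) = (b - 5)*(b - 1)*(b + 2)*(b^2 - 3*b + 2) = (b - 5)*(b - 2)*(b - 1)*(b + 2)*(b - 1)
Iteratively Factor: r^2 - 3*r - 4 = (r + 1)*(r - 4)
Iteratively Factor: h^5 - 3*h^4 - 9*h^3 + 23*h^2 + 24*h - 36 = (h - 3)*(h^4 - 9*h^2 - 4*h + 12) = (h - 3)*(h + 2)*(h^3 - 2*h^2 - 5*h + 6) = (h - 3)*(h - 1)*(h + 2)*(h^2 - h - 6) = (h - 3)*(h - 1)*(h + 2)^2*(h - 3)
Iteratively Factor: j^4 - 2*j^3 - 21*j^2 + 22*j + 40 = (j - 2)*(j^3 - 21*j - 20) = (j - 2)*(j + 4)*(j^2 - 4*j - 5) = (j - 5)*(j - 2)*(j + 4)*(j + 1)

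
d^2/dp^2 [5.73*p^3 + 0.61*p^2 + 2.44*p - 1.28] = 34.38*p + 1.22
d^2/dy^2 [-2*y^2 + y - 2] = -4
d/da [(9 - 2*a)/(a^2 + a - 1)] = (2*a^2 - 18*a - 7)/(a^4 + 2*a^3 - a^2 - 2*a + 1)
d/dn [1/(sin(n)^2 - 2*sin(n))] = 2*(1 - sin(n))*cos(n)/((sin(n) - 2)^2*sin(n)^2)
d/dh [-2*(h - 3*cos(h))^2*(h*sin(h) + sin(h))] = 2*(h - 3*cos(h))*((-2*h - 2)*(3*sin(h) + 1)*sin(h) - (h - 3*cos(h))*(h*cos(h) + sqrt(2)*sin(h + pi/4)))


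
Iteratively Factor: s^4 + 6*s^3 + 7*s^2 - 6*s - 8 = (s - 1)*(s^3 + 7*s^2 + 14*s + 8) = (s - 1)*(s + 4)*(s^2 + 3*s + 2) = (s - 1)*(s + 1)*(s + 4)*(s + 2)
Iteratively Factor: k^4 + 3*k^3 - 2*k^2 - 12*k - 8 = (k + 2)*(k^3 + k^2 - 4*k - 4) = (k + 2)^2*(k^2 - k - 2) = (k - 2)*(k + 2)^2*(k + 1)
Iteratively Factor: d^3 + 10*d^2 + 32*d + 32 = (d + 4)*(d^2 + 6*d + 8) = (d + 4)^2*(d + 2)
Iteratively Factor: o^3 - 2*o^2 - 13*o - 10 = (o + 1)*(o^2 - 3*o - 10) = (o - 5)*(o + 1)*(o + 2)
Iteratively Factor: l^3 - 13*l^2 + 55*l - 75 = (l - 5)*(l^2 - 8*l + 15) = (l - 5)*(l - 3)*(l - 5)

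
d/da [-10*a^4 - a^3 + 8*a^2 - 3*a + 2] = -40*a^3 - 3*a^2 + 16*a - 3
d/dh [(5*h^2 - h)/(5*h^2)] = 1/(5*h^2)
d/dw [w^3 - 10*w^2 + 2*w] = 3*w^2 - 20*w + 2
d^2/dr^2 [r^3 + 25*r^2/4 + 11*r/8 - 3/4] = 6*r + 25/2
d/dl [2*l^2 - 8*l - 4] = 4*l - 8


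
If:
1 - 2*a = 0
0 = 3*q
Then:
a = 1/2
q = 0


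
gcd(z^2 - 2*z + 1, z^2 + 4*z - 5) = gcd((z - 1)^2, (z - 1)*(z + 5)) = z - 1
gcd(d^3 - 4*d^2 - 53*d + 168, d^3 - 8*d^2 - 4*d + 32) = d - 8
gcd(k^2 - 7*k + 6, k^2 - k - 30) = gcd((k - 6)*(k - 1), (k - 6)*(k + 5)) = k - 6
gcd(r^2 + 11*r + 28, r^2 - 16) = r + 4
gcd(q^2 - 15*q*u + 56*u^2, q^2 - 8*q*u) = q - 8*u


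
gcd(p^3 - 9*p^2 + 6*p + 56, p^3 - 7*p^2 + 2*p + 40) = p^2 - 2*p - 8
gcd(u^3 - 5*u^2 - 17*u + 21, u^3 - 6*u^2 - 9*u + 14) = u^2 - 8*u + 7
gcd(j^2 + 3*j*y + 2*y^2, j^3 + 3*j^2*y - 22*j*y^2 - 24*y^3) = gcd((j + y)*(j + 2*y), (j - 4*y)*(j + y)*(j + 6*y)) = j + y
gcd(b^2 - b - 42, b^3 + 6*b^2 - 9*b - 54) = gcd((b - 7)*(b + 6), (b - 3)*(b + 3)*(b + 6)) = b + 6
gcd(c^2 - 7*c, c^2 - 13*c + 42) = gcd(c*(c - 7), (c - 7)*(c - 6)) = c - 7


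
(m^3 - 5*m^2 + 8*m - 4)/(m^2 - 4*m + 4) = m - 1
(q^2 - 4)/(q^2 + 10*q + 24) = (q^2 - 4)/(q^2 + 10*q + 24)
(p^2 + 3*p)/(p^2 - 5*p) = (p + 3)/(p - 5)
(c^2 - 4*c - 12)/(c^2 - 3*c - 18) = (c + 2)/(c + 3)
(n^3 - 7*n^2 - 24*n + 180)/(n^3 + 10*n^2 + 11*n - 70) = (n^2 - 12*n + 36)/(n^2 + 5*n - 14)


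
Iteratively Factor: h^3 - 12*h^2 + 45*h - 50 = (h - 5)*(h^2 - 7*h + 10) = (h - 5)^2*(h - 2)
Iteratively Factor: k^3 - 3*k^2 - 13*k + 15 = (k - 1)*(k^2 - 2*k - 15) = (k - 5)*(k - 1)*(k + 3)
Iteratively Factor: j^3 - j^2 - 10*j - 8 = (j + 1)*(j^2 - 2*j - 8) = (j - 4)*(j + 1)*(j + 2)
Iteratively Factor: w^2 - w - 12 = (w + 3)*(w - 4)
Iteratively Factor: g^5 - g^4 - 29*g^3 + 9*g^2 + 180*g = (g + 3)*(g^4 - 4*g^3 - 17*g^2 + 60*g) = (g + 3)*(g + 4)*(g^3 - 8*g^2 + 15*g) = (g - 5)*(g + 3)*(g + 4)*(g^2 - 3*g) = (g - 5)*(g - 3)*(g + 3)*(g + 4)*(g)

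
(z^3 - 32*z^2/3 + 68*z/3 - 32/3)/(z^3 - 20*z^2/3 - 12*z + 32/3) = (z - 2)/(z + 2)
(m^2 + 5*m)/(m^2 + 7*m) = (m + 5)/(m + 7)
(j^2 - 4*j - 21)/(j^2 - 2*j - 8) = (-j^2 + 4*j + 21)/(-j^2 + 2*j + 8)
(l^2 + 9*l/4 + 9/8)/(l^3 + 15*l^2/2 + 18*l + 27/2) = (l + 3/4)/(l^2 + 6*l + 9)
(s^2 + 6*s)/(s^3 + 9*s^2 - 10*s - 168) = s/(s^2 + 3*s - 28)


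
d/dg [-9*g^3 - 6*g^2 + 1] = 3*g*(-9*g - 4)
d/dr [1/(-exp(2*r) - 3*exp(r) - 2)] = (2*exp(r) + 3)*exp(r)/(exp(2*r) + 3*exp(r) + 2)^2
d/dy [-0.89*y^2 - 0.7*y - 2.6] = -1.78*y - 0.7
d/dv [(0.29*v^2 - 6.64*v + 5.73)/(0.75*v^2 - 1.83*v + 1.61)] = (4.4493*v^2 - 7.6612*v - 0.204499999999999)/(0.5625*v^4 - 2.745*v^3 + 5.7639*v^2 - 5.8926*v + 2.5921)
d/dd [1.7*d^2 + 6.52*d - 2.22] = 3.4*d + 6.52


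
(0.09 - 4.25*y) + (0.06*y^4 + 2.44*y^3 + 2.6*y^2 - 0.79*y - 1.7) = 0.06*y^4 + 2.44*y^3 + 2.6*y^2 - 5.04*y - 1.61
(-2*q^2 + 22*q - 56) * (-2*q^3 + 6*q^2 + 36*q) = 4*q^5 - 56*q^4 + 172*q^3 + 456*q^2 - 2016*q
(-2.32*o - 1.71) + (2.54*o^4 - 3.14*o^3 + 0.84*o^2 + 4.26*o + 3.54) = 2.54*o^4 - 3.14*o^3 + 0.84*o^2 + 1.94*o + 1.83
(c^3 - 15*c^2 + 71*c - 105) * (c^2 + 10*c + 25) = c^5 - 5*c^4 - 54*c^3 + 230*c^2 + 725*c - 2625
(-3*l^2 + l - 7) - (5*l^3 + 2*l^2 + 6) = -5*l^3 - 5*l^2 + l - 13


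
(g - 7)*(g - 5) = g^2 - 12*g + 35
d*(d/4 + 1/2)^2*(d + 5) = d^4/16 + 9*d^3/16 + 3*d^2/2 + 5*d/4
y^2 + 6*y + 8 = (y + 2)*(y + 4)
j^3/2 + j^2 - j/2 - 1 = (j/2 + 1)*(j - 1)*(j + 1)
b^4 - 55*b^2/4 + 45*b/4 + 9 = (b - 3)*(b - 3/2)*(b + 1/2)*(b + 4)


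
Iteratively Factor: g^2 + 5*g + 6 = (g + 2)*(g + 3)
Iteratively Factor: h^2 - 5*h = (h - 5)*(h)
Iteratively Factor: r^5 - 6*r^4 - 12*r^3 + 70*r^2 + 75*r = (r - 5)*(r^4 - r^3 - 17*r^2 - 15*r) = (r - 5)*(r + 3)*(r^3 - 4*r^2 - 5*r) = (r - 5)^2*(r + 3)*(r^2 + r) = (r - 5)^2*(r + 1)*(r + 3)*(r)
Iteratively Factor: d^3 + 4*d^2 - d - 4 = (d + 4)*(d^2 - 1) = (d - 1)*(d + 4)*(d + 1)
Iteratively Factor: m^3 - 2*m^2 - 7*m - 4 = (m + 1)*(m^2 - 3*m - 4) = (m - 4)*(m + 1)*(m + 1)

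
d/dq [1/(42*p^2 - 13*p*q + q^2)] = (13*p - 2*q)/(42*p^2 - 13*p*q + q^2)^2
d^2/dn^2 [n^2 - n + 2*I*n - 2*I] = 2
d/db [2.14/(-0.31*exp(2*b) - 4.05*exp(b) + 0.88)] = (1.3268*exp(b) + 8.667)*exp(b)/(0.31*exp(2*b) + 4.05*exp(b) - 0.88)^2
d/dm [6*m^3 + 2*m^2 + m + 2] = 18*m^2 + 4*m + 1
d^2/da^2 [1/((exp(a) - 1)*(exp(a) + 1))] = 4*(exp(2*a) + 1)*exp(2*a)/(exp(6*a) - 3*exp(4*a) + 3*exp(2*a) - 1)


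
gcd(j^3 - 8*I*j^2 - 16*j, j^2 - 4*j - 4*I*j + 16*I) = j - 4*I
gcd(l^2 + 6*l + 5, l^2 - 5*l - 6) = l + 1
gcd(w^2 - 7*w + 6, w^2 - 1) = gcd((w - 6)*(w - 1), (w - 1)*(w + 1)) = w - 1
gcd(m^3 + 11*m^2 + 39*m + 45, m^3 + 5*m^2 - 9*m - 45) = m^2 + 8*m + 15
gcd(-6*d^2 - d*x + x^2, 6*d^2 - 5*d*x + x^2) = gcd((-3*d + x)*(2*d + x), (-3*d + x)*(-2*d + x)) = -3*d + x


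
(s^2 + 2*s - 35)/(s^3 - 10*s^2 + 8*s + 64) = (s^2 + 2*s - 35)/(s^3 - 10*s^2 + 8*s + 64)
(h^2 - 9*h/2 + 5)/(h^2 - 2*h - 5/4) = 2*(h - 2)/(2*h + 1)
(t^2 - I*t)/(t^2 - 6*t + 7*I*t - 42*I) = t*(t - I)/(t^2 + t*(-6 + 7*I) - 42*I)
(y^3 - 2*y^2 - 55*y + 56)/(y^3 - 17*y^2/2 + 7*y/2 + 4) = 2*(y + 7)/(2*y + 1)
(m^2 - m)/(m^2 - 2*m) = (m - 1)/(m - 2)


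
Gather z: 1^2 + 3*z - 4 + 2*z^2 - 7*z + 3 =2*z^2 - 4*z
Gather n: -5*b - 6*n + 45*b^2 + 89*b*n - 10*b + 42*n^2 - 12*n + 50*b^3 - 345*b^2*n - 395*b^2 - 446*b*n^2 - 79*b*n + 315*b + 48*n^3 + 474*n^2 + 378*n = 50*b^3 - 350*b^2 + 300*b + 48*n^3 + n^2*(516 - 446*b) + n*(-345*b^2 + 10*b + 360)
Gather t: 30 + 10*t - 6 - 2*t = 8*t + 24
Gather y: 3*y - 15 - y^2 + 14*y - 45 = -y^2 + 17*y - 60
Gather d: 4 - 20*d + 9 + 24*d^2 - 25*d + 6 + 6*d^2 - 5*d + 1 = 30*d^2 - 50*d + 20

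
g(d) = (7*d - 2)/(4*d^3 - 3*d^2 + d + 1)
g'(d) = (7*d - 2)*(-12*d^2 + 6*d - 1)/(4*d^3 - 3*d^2 + d + 1)^2 + 7/(4*d^3 - 3*d^2 + d + 1)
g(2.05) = 0.50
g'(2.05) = -0.50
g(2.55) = 0.31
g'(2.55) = -0.26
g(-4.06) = 0.10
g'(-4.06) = 0.04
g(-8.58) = 0.02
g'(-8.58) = 0.01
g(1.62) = 0.79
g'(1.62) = -0.94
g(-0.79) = 2.07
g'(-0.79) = 5.62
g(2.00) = 0.52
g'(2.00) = -0.53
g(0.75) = 1.86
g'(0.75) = 0.55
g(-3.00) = 0.17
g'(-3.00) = 0.10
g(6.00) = 0.05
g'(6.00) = -0.02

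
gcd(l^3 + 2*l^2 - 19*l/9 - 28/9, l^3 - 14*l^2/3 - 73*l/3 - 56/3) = l^2 + 10*l/3 + 7/3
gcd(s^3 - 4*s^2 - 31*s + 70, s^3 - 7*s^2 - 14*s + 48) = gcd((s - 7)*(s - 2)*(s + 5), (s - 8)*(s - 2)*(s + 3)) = s - 2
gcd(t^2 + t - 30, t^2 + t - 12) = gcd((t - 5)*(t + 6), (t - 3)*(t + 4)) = 1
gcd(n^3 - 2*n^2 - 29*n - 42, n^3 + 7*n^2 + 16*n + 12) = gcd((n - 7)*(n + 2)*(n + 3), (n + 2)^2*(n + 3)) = n^2 + 5*n + 6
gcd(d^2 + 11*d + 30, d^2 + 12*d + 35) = d + 5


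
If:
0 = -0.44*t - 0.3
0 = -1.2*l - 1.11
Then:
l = -0.92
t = -0.68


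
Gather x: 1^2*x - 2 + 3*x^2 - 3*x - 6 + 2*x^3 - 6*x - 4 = 2*x^3 + 3*x^2 - 8*x - 12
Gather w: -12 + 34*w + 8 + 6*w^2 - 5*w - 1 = 6*w^2 + 29*w - 5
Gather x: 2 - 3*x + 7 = 9 - 3*x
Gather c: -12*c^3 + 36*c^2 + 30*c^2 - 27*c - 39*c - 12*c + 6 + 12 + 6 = -12*c^3 + 66*c^2 - 78*c + 24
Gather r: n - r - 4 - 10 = n - r - 14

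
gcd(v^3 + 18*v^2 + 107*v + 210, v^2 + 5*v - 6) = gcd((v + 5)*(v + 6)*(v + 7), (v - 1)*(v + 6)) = v + 6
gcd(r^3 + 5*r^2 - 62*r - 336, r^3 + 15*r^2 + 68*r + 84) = r^2 + 13*r + 42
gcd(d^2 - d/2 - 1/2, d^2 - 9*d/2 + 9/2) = 1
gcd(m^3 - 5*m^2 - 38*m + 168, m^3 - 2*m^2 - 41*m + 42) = m^2 - m - 42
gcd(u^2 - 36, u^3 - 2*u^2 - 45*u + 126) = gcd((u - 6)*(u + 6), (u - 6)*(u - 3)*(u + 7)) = u - 6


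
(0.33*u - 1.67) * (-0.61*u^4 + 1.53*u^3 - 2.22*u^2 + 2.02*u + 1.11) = -0.2013*u^5 + 1.5236*u^4 - 3.2877*u^3 + 4.374*u^2 - 3.0071*u - 1.8537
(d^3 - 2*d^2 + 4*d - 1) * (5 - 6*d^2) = -6*d^5 + 12*d^4 - 19*d^3 - 4*d^2 + 20*d - 5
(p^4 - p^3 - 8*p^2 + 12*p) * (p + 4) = p^5 + 3*p^4 - 12*p^3 - 20*p^2 + 48*p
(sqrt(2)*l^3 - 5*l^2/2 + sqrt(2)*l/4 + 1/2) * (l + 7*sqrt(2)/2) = sqrt(2)*l^4 + 9*l^3/2 - 17*sqrt(2)*l^2/2 + 9*l/4 + 7*sqrt(2)/4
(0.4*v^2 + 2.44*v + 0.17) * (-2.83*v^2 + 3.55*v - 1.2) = -1.132*v^4 - 5.4852*v^3 + 7.7009*v^2 - 2.3245*v - 0.204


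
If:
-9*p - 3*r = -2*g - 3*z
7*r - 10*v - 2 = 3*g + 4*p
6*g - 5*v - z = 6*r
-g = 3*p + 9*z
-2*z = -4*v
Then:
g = 127/327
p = -55/981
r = 395/981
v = -4/327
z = -8/327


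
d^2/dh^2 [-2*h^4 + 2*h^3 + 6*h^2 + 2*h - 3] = -24*h^2 + 12*h + 12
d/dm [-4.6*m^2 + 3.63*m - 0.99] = 3.63 - 9.2*m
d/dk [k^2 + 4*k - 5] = 2*k + 4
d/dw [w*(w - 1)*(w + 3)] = 3*w^2 + 4*w - 3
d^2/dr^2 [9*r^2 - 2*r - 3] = 18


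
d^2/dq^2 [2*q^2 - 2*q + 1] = 4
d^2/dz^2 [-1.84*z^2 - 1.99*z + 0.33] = -3.68000000000000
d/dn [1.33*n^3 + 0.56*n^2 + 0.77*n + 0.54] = 3.99*n^2 + 1.12*n + 0.77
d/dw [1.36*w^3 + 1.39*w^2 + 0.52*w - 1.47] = 4.08*w^2 + 2.78*w + 0.52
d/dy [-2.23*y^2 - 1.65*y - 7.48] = -4.46*y - 1.65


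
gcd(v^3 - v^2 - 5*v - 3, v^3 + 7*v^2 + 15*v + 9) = v + 1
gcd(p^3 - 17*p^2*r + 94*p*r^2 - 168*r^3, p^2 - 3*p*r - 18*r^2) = p - 6*r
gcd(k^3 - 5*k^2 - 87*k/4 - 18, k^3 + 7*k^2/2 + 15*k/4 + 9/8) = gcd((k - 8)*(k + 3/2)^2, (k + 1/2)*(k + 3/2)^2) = k^2 + 3*k + 9/4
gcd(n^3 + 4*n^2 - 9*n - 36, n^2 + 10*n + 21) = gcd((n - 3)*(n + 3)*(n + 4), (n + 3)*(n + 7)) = n + 3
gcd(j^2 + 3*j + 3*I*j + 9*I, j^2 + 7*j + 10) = 1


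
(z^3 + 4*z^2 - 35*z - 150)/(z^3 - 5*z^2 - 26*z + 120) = (z + 5)/(z - 4)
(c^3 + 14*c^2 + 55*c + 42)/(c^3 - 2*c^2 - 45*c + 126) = (c^2 + 7*c + 6)/(c^2 - 9*c + 18)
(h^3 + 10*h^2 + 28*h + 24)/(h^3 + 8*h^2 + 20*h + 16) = (h + 6)/(h + 4)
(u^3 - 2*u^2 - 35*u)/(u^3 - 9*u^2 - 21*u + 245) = u/(u - 7)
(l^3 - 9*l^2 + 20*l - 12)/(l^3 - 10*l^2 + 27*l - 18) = (l - 2)/(l - 3)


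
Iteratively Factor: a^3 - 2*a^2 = (a - 2)*(a^2) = a*(a - 2)*(a)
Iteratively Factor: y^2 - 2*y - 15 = (y - 5)*(y + 3)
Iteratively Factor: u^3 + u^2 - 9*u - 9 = (u + 1)*(u^2 - 9) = (u + 1)*(u + 3)*(u - 3)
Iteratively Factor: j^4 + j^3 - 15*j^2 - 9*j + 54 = (j + 3)*(j^3 - 2*j^2 - 9*j + 18) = (j - 3)*(j + 3)*(j^2 + j - 6) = (j - 3)*(j - 2)*(j + 3)*(j + 3)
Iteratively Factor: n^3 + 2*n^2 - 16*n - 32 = (n + 2)*(n^2 - 16) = (n - 4)*(n + 2)*(n + 4)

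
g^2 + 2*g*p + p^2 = (g + p)^2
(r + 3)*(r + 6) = r^2 + 9*r + 18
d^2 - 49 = (d - 7)*(d + 7)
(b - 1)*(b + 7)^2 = b^3 + 13*b^2 + 35*b - 49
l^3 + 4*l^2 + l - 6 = (l - 1)*(l + 2)*(l + 3)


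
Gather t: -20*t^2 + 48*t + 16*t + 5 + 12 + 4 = -20*t^2 + 64*t + 21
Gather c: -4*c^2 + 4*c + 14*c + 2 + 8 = -4*c^2 + 18*c + 10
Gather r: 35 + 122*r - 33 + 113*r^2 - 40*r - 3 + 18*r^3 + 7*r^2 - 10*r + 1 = 18*r^3 + 120*r^2 + 72*r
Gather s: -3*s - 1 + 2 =1 - 3*s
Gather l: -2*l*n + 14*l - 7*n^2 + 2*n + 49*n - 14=l*(14 - 2*n) - 7*n^2 + 51*n - 14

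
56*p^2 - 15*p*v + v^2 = (-8*p + v)*(-7*p + v)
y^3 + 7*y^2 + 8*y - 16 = (y - 1)*(y + 4)^2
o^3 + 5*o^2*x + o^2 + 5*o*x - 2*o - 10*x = (o - 1)*(o + 2)*(o + 5*x)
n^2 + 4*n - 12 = (n - 2)*(n + 6)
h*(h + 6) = h^2 + 6*h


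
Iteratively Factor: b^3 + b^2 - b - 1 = (b + 1)*(b^2 - 1) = (b + 1)^2*(b - 1)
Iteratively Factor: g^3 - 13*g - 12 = (g - 4)*(g^2 + 4*g + 3) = (g - 4)*(g + 3)*(g + 1)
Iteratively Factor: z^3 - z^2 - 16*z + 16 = (z - 1)*(z^2 - 16) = (z - 4)*(z - 1)*(z + 4)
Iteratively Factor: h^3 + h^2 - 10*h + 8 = (h + 4)*(h^2 - 3*h + 2) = (h - 1)*(h + 4)*(h - 2)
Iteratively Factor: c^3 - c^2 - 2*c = (c + 1)*(c^2 - 2*c) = (c - 2)*(c + 1)*(c)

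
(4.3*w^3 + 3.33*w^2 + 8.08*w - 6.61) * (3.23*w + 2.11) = 13.889*w^4 + 19.8289*w^3 + 33.1247*w^2 - 4.3015*w - 13.9471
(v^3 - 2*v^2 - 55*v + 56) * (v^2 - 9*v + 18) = v^5 - 11*v^4 - 19*v^3 + 515*v^2 - 1494*v + 1008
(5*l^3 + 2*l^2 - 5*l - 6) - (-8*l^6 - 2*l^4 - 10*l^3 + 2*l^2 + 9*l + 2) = 8*l^6 + 2*l^4 + 15*l^3 - 14*l - 8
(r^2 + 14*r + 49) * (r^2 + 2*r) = r^4 + 16*r^3 + 77*r^2 + 98*r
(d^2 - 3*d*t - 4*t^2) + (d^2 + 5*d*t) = 2*d^2 + 2*d*t - 4*t^2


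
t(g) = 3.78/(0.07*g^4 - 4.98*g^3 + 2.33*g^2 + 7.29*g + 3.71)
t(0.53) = 0.50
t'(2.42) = 0.22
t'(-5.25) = 0.00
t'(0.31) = -0.76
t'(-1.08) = 2.42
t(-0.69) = 2.62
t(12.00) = -0.00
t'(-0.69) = 5.70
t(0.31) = 0.63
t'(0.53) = -0.38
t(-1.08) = 0.77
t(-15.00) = 0.00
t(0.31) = 0.63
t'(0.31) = -0.76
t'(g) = 3.78*(-0.28*g^3 + 14.94*g^2 - 4.66*g - 7.29)/(0.07*g^4 - 4.98*g^3 + 2.33*g^2 + 7.29*g + 3.71)^2 = (-1.0584*g^3 + 56.4732*g^2 - 17.6148*g - 27.5562)/(0.07*g^4 - 4.98*g^3 + 2.33*g^2 + 7.29*g + 3.71)^2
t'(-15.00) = 0.00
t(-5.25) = 0.00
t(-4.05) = 0.01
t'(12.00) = 0.00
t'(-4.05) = 0.01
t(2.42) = -0.11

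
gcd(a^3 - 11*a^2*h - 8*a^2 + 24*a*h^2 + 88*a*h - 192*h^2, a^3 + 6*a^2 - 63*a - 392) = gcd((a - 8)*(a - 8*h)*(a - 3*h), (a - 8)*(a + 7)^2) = a - 8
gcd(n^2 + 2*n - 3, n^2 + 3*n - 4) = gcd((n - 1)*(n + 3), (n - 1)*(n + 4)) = n - 1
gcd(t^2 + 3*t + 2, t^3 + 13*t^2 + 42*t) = 1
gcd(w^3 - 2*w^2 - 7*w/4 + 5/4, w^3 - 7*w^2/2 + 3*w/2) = w - 1/2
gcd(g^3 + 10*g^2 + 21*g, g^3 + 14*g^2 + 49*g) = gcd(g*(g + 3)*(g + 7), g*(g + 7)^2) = g^2 + 7*g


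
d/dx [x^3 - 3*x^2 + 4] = 3*x*(x - 2)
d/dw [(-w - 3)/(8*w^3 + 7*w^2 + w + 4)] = (-8*w^3 - 7*w^2 - w + (w + 3)*(24*w^2 + 14*w + 1) - 4)/(8*w^3 + 7*w^2 + w + 4)^2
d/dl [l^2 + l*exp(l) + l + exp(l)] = l*exp(l) + 2*l + 2*exp(l) + 1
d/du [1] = 0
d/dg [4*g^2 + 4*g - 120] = 8*g + 4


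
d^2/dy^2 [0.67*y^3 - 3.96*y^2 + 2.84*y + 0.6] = 4.02*y - 7.92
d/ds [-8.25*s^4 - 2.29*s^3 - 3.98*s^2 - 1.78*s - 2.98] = -33.0*s^3 - 6.87*s^2 - 7.96*s - 1.78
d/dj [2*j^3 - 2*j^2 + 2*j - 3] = 6*j^2 - 4*j + 2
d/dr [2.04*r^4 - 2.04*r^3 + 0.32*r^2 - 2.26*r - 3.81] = 8.16*r^3 - 6.12*r^2 + 0.64*r - 2.26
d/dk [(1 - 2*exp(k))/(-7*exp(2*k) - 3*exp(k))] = (-14*exp(2*k) + 14*exp(k) + 3)*exp(-k)/(49*exp(2*k) + 42*exp(k) + 9)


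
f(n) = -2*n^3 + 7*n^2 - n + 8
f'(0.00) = -1.00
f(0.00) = 8.00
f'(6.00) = -133.00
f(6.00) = -178.00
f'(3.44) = -23.84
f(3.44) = 5.98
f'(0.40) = 3.64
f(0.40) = 8.59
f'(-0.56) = -10.72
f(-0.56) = 11.11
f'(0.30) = 2.66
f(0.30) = 8.28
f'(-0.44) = -8.32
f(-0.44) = 9.97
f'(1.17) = 7.17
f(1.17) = 13.21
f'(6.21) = -145.44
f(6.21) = -207.23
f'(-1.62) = -39.43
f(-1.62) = 36.49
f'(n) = -6*n^2 + 14*n - 1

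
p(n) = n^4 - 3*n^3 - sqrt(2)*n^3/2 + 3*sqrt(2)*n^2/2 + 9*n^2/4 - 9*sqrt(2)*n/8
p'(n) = 4*n^3 - 9*n^2 - 3*sqrt(2)*n^2/2 + 3*sqrt(2)*n + 9*n/2 - 9*sqrt(2)/8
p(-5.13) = 1316.26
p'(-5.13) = -879.14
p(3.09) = 18.61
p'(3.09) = 37.25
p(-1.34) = 22.12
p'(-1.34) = -42.90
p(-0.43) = 1.82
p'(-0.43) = -7.72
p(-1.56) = 33.12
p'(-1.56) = -57.48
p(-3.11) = 252.29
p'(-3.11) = -256.67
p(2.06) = 0.87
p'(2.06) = 4.19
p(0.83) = 0.05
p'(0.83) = 0.29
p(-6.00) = 2263.65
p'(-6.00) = -1318.41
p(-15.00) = 64143.90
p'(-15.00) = -16135.03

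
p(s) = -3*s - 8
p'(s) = -3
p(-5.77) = 9.31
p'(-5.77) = -3.00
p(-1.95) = -2.15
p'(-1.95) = -3.00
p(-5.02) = 7.06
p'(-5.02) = -3.00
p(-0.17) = -7.49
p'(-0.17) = -3.00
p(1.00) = -11.00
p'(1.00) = -3.00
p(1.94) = -13.82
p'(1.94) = -3.00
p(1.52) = -12.56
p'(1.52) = -3.00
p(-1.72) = -2.84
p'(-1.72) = -3.00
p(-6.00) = 10.00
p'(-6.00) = -3.00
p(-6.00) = 10.00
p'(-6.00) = -3.00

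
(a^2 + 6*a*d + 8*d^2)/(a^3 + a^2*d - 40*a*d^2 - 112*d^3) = (a + 2*d)/(a^2 - 3*a*d - 28*d^2)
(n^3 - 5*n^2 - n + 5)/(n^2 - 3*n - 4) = (n^2 - 6*n + 5)/(n - 4)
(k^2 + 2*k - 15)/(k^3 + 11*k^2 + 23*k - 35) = (k - 3)/(k^2 + 6*k - 7)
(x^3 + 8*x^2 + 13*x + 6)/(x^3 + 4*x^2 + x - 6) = (x^3 + 8*x^2 + 13*x + 6)/(x^3 + 4*x^2 + x - 6)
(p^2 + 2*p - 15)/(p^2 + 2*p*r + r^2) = (p^2 + 2*p - 15)/(p^2 + 2*p*r + r^2)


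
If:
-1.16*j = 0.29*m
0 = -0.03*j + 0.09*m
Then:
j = 0.00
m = 0.00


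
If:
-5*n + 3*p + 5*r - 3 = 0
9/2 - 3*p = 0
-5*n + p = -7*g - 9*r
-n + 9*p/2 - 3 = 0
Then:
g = -69/35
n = 15/4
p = 3/2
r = 69/20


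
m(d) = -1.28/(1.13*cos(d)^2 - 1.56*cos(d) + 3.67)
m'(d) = -1.28*(2.26*sin(d)*cos(d) - 1.56*sin(d))/(1.13*cos(d)^2 - 1.56*cos(d) + 3.67)^2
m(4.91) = -0.38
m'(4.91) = -0.12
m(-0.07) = -0.40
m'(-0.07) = 0.01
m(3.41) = -0.21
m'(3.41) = -0.03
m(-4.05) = -0.25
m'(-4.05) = 0.12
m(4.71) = -0.35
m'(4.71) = -0.15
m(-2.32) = -0.24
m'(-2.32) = -0.11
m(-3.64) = -0.22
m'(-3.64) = 0.06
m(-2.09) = -0.27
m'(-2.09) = -0.13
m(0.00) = -0.40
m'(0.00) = 0.00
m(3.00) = -0.20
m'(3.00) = 0.02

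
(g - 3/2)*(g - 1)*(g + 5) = g^3 + 5*g^2/2 - 11*g + 15/2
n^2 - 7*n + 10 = (n - 5)*(n - 2)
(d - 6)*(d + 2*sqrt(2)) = d^2 - 6*d + 2*sqrt(2)*d - 12*sqrt(2)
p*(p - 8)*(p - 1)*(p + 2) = p^4 - 7*p^3 - 10*p^2 + 16*p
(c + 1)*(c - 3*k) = c^2 - 3*c*k + c - 3*k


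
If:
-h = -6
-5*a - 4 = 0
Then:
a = -4/5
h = 6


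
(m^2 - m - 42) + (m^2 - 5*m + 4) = 2*m^2 - 6*m - 38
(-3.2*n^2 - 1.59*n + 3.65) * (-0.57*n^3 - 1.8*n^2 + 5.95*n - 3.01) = 1.824*n^5 + 6.6663*n^4 - 18.2585*n^3 - 6.3985*n^2 + 26.5034*n - 10.9865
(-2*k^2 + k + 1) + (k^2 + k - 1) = -k^2 + 2*k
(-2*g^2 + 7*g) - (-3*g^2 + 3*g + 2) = g^2 + 4*g - 2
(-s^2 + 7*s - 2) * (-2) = 2*s^2 - 14*s + 4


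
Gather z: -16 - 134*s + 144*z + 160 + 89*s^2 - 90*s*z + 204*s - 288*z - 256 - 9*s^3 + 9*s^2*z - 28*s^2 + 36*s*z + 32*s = -9*s^3 + 61*s^2 + 102*s + z*(9*s^2 - 54*s - 144) - 112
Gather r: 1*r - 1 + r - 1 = 2*r - 2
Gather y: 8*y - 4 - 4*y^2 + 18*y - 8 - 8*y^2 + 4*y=-12*y^2 + 30*y - 12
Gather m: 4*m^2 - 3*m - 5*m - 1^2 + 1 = 4*m^2 - 8*m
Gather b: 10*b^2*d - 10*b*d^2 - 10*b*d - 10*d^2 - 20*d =10*b^2*d + b*(-10*d^2 - 10*d) - 10*d^2 - 20*d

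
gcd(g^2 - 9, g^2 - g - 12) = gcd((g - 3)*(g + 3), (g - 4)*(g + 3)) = g + 3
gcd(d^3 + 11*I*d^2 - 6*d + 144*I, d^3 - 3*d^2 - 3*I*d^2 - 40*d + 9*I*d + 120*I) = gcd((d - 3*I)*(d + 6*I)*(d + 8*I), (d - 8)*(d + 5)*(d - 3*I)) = d - 3*I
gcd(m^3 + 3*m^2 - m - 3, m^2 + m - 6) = m + 3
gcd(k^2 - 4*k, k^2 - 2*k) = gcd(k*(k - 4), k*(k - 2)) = k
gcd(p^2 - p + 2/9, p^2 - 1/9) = p - 1/3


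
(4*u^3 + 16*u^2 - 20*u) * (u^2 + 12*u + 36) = 4*u^5 + 64*u^4 + 316*u^3 + 336*u^2 - 720*u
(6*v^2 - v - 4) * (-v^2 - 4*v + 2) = -6*v^4 - 23*v^3 + 20*v^2 + 14*v - 8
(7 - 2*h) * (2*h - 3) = -4*h^2 + 20*h - 21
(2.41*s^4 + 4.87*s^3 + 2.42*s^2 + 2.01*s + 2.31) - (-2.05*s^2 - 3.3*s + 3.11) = 2.41*s^4 + 4.87*s^3 + 4.47*s^2 + 5.31*s - 0.8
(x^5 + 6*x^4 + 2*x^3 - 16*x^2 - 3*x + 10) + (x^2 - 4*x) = x^5 + 6*x^4 + 2*x^3 - 15*x^2 - 7*x + 10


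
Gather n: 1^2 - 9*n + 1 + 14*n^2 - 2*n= 14*n^2 - 11*n + 2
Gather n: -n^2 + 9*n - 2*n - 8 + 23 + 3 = -n^2 + 7*n + 18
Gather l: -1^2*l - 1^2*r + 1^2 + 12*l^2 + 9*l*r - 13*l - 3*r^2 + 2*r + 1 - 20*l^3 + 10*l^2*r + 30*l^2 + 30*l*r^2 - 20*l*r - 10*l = -20*l^3 + l^2*(10*r + 42) + l*(30*r^2 - 11*r - 24) - 3*r^2 + r + 2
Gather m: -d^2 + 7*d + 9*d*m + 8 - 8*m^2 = -d^2 + 9*d*m + 7*d - 8*m^2 + 8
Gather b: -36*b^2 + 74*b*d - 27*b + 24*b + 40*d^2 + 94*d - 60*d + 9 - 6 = -36*b^2 + b*(74*d - 3) + 40*d^2 + 34*d + 3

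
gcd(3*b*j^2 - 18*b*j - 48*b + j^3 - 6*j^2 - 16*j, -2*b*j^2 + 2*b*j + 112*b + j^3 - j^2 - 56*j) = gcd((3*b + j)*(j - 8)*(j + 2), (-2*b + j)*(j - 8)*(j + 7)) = j - 8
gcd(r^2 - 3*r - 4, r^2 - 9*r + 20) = r - 4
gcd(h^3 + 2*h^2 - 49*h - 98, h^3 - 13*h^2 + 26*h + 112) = h^2 - 5*h - 14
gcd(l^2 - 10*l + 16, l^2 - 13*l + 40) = l - 8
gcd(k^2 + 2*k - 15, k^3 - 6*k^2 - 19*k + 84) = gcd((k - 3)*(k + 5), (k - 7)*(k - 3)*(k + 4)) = k - 3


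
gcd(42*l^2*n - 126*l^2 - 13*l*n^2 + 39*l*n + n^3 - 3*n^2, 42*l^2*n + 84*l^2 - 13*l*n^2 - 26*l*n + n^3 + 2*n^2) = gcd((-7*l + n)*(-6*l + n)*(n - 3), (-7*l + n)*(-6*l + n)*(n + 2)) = 42*l^2 - 13*l*n + n^2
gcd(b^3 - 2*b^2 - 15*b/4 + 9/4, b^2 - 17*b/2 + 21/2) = 1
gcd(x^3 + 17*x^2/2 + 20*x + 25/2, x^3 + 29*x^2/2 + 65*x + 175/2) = x^2 + 15*x/2 + 25/2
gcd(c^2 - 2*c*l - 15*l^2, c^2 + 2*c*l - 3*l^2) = c + 3*l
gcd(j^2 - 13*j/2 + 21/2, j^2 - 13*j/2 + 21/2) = j^2 - 13*j/2 + 21/2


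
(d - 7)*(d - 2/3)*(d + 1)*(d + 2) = d^4 - 14*d^3/3 - 49*d^2/3 - 4*d/3 + 28/3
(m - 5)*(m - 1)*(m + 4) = m^3 - 2*m^2 - 19*m + 20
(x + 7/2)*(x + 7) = x^2 + 21*x/2 + 49/2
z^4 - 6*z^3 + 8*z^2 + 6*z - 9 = (z - 3)^2*(z - 1)*(z + 1)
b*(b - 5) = b^2 - 5*b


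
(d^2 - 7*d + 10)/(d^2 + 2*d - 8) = (d - 5)/(d + 4)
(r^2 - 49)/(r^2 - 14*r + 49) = (r + 7)/(r - 7)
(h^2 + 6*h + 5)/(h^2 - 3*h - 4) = (h + 5)/(h - 4)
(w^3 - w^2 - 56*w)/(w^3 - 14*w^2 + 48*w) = (w + 7)/(w - 6)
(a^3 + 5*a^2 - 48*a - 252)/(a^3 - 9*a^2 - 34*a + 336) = (a + 6)/(a - 8)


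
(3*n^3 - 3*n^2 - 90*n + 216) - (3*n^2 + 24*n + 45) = 3*n^3 - 6*n^2 - 114*n + 171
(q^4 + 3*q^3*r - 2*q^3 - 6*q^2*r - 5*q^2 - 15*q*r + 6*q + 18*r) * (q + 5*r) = q^5 + 8*q^4*r - 2*q^4 + 15*q^3*r^2 - 16*q^3*r - 5*q^3 - 30*q^2*r^2 - 40*q^2*r + 6*q^2 - 75*q*r^2 + 48*q*r + 90*r^2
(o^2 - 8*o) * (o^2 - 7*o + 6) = o^4 - 15*o^3 + 62*o^2 - 48*o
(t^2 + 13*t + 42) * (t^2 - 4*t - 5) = t^4 + 9*t^3 - 15*t^2 - 233*t - 210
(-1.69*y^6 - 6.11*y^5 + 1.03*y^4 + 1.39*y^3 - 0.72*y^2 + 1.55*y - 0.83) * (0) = 0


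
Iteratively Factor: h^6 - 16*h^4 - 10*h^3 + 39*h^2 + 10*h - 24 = (h + 2)*(h^5 - 2*h^4 - 12*h^3 + 14*h^2 + 11*h - 12) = (h + 1)*(h + 2)*(h^4 - 3*h^3 - 9*h^2 + 23*h - 12) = (h - 1)*(h + 1)*(h + 2)*(h^3 - 2*h^2 - 11*h + 12) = (h - 1)*(h + 1)*(h + 2)*(h + 3)*(h^2 - 5*h + 4) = (h - 4)*(h - 1)*(h + 1)*(h + 2)*(h + 3)*(h - 1)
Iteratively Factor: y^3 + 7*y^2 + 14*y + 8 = (y + 2)*(y^2 + 5*y + 4) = (y + 2)*(y + 4)*(y + 1)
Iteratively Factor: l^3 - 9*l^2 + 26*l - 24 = (l - 4)*(l^2 - 5*l + 6) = (l - 4)*(l - 2)*(l - 3)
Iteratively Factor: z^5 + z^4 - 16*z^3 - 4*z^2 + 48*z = (z + 2)*(z^4 - z^3 - 14*z^2 + 24*z) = (z + 2)*(z + 4)*(z^3 - 5*z^2 + 6*z) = z*(z + 2)*(z + 4)*(z^2 - 5*z + 6) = z*(z - 3)*(z + 2)*(z + 4)*(z - 2)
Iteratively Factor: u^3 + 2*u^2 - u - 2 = (u + 1)*(u^2 + u - 2) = (u + 1)*(u + 2)*(u - 1)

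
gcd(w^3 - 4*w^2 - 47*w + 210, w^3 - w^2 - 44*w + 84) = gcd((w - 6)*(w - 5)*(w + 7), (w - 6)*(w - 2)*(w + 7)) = w^2 + w - 42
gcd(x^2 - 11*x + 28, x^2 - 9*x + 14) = x - 7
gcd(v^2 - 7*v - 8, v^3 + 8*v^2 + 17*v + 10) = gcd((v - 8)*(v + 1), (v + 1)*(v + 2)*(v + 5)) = v + 1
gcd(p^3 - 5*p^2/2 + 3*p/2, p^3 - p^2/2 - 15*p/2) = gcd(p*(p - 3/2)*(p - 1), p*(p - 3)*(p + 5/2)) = p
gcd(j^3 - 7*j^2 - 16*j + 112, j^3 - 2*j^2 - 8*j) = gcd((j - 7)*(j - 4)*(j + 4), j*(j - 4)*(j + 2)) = j - 4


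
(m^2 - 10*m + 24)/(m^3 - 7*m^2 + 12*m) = (m - 6)/(m*(m - 3))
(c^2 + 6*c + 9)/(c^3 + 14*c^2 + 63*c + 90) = (c + 3)/(c^2 + 11*c + 30)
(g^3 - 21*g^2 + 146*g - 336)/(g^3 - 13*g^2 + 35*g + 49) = (g^2 - 14*g + 48)/(g^2 - 6*g - 7)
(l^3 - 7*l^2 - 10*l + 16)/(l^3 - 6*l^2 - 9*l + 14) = (l - 8)/(l - 7)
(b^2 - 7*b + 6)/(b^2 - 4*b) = (b^2 - 7*b + 6)/(b*(b - 4))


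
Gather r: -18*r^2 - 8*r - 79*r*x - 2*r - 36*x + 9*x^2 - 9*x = -18*r^2 + r*(-79*x - 10) + 9*x^2 - 45*x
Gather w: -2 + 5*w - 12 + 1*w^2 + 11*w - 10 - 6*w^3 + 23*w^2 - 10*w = -6*w^3 + 24*w^2 + 6*w - 24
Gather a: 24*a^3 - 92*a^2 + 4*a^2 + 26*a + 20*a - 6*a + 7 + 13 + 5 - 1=24*a^3 - 88*a^2 + 40*a + 24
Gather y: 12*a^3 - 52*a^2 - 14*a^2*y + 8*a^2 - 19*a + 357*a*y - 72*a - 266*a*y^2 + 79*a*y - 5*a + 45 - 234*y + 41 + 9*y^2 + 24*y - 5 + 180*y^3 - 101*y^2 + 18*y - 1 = 12*a^3 - 44*a^2 - 96*a + 180*y^3 + y^2*(-266*a - 92) + y*(-14*a^2 + 436*a - 192) + 80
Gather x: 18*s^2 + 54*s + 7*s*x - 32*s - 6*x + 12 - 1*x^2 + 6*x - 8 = 18*s^2 + 7*s*x + 22*s - x^2 + 4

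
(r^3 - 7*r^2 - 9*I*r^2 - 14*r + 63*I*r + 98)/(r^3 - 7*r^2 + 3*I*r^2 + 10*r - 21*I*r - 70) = (r - 7*I)/(r + 5*I)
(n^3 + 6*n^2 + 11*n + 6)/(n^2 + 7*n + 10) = (n^2 + 4*n + 3)/(n + 5)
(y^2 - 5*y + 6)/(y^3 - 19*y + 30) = 1/(y + 5)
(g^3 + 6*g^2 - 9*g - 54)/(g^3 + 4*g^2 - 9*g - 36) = (g + 6)/(g + 4)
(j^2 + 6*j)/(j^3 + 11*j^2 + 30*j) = 1/(j + 5)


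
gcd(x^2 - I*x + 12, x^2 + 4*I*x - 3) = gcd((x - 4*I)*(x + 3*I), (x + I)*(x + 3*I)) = x + 3*I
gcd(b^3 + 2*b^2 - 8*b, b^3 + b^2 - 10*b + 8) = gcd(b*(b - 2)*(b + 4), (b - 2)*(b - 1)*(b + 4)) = b^2 + 2*b - 8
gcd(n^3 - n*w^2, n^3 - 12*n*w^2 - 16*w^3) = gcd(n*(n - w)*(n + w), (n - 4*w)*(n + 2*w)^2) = 1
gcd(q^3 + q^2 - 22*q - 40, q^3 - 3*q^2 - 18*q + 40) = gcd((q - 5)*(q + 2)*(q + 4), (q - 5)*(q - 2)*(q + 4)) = q^2 - q - 20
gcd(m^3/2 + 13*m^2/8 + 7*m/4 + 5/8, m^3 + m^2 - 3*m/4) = 1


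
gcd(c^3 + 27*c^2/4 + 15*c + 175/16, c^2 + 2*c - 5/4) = c + 5/2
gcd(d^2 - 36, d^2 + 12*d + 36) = d + 6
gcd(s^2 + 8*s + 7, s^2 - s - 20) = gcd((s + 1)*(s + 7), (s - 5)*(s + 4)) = 1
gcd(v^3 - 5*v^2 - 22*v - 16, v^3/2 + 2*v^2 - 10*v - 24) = v + 2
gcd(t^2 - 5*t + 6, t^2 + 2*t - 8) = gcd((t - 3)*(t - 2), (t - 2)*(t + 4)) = t - 2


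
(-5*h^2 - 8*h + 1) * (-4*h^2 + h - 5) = 20*h^4 + 27*h^3 + 13*h^2 + 41*h - 5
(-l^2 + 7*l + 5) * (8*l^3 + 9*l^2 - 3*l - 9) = -8*l^5 + 47*l^4 + 106*l^3 + 33*l^2 - 78*l - 45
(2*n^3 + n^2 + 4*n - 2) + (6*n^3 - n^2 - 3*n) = 8*n^3 + n - 2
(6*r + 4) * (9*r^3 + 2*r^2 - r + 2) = 54*r^4 + 48*r^3 + 2*r^2 + 8*r + 8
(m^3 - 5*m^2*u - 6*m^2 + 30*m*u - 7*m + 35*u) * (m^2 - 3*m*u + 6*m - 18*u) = m^5 - 8*m^4*u + 15*m^3*u^2 - 43*m^3 + 344*m^2*u - 42*m^2 - 645*m*u^2 + 336*m*u - 630*u^2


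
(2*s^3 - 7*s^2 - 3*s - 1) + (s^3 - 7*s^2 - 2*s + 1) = 3*s^3 - 14*s^2 - 5*s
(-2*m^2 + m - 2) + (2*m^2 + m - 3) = 2*m - 5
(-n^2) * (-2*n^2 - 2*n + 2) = 2*n^4 + 2*n^3 - 2*n^2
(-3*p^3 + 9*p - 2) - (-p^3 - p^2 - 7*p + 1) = -2*p^3 + p^2 + 16*p - 3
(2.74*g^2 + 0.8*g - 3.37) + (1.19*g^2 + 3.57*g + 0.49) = 3.93*g^2 + 4.37*g - 2.88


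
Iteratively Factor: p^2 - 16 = (p - 4)*(p + 4)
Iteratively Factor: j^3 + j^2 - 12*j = (j - 3)*(j^2 + 4*j) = j*(j - 3)*(j + 4)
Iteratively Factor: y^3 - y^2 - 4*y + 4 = (y - 2)*(y^2 + y - 2) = (y - 2)*(y + 2)*(y - 1)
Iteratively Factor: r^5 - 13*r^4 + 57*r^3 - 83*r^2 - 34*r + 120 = (r - 4)*(r^4 - 9*r^3 + 21*r^2 + r - 30) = (r - 5)*(r - 4)*(r^3 - 4*r^2 + r + 6) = (r - 5)*(r - 4)*(r - 3)*(r^2 - r - 2) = (r - 5)*(r - 4)*(r - 3)*(r + 1)*(r - 2)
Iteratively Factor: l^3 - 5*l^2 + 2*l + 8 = (l - 2)*(l^2 - 3*l - 4) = (l - 2)*(l + 1)*(l - 4)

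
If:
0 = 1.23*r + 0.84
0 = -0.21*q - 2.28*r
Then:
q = 7.41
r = -0.68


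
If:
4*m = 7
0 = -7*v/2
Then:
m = 7/4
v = 0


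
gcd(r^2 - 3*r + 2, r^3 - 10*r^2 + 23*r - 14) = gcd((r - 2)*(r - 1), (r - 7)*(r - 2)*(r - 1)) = r^2 - 3*r + 2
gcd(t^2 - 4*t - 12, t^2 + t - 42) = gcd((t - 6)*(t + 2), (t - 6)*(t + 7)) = t - 6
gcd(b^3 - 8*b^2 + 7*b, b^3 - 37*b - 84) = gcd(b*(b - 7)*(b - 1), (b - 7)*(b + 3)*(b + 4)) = b - 7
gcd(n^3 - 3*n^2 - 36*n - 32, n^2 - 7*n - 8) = n^2 - 7*n - 8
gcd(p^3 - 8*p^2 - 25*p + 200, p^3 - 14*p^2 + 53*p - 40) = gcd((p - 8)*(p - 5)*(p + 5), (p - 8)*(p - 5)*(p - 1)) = p^2 - 13*p + 40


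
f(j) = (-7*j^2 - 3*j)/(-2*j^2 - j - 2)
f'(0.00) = 1.50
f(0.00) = 0.00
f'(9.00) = 0.01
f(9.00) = 3.43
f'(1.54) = 0.75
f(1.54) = 2.56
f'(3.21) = 0.16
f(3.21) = 3.17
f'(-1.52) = -1.32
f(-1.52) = 2.28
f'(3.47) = 0.13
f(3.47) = 3.20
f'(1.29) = 1.00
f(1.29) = 2.34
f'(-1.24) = -1.85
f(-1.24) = 1.84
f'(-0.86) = -2.53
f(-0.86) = 0.99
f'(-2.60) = -0.36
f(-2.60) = 3.06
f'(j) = (-14*j - 3)/(-2*j^2 - j - 2) + (4*j + 1)*(-7*j^2 - 3*j)/(-2*j^2 - j - 2)^2 = (j^2 + 28*j + 6)/(4*j^4 + 4*j^3 + 9*j^2 + 4*j + 4)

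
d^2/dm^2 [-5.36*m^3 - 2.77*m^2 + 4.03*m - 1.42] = -32.16*m - 5.54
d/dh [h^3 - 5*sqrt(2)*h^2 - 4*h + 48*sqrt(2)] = 3*h^2 - 10*sqrt(2)*h - 4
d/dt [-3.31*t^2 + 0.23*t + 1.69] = 0.23 - 6.62*t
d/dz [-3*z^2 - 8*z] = -6*z - 8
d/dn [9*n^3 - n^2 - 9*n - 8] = 27*n^2 - 2*n - 9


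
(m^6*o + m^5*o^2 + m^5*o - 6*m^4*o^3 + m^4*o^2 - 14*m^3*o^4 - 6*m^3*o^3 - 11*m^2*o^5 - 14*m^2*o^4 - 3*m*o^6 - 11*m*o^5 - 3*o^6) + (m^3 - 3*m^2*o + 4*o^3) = m^6*o + m^5*o^2 + m^5*o - 6*m^4*o^3 + m^4*o^2 - 14*m^3*o^4 - 6*m^3*o^3 + m^3 - 11*m^2*o^5 - 14*m^2*o^4 - 3*m^2*o - 3*m*o^6 - 11*m*o^5 - 3*o^6 + 4*o^3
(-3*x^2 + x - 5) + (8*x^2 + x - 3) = 5*x^2 + 2*x - 8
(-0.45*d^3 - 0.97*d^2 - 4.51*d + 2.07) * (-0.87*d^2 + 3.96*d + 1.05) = 0.3915*d^5 - 0.9381*d^4 - 0.39*d^3 - 20.679*d^2 + 3.4617*d + 2.1735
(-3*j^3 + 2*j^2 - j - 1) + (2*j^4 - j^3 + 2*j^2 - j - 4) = 2*j^4 - 4*j^3 + 4*j^2 - 2*j - 5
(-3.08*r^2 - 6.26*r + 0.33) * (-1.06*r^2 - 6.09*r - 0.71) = 3.2648*r^4 + 25.3928*r^3 + 39.9604*r^2 + 2.4349*r - 0.2343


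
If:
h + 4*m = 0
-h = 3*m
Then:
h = 0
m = 0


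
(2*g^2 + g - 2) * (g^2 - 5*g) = 2*g^4 - 9*g^3 - 7*g^2 + 10*g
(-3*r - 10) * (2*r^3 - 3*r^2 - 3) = -6*r^4 - 11*r^3 + 30*r^2 + 9*r + 30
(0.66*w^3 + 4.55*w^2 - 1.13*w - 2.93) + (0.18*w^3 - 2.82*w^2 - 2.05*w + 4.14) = 0.84*w^3 + 1.73*w^2 - 3.18*w + 1.21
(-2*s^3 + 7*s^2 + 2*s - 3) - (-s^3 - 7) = -s^3 + 7*s^2 + 2*s + 4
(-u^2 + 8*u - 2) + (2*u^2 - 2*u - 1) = u^2 + 6*u - 3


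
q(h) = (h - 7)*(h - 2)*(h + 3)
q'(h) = (h - 7)*(h - 2) + (h - 7)*(h + 3) + (h - 2)*(h + 3) = 3*h^2 - 12*h - 13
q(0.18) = 39.47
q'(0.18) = -15.06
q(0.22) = 38.86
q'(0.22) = -15.49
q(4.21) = -44.46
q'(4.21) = -10.35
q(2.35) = -8.71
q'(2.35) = -24.63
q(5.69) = -42.01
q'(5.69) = 15.85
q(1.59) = 10.18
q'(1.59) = -24.50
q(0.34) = 36.93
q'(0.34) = -16.73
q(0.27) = 38.07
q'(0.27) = -16.02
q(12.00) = 750.00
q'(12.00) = 275.00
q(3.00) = -24.00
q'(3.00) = -22.00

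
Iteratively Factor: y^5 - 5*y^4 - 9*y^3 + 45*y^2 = (y - 3)*(y^4 - 2*y^3 - 15*y^2) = (y - 3)*(y + 3)*(y^3 - 5*y^2) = y*(y - 3)*(y + 3)*(y^2 - 5*y) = y*(y - 5)*(y - 3)*(y + 3)*(y)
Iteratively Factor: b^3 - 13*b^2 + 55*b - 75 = (b - 3)*(b^2 - 10*b + 25) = (b - 5)*(b - 3)*(b - 5)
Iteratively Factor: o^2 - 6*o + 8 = (o - 4)*(o - 2)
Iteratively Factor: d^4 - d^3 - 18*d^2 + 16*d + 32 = (d + 4)*(d^3 - 5*d^2 + 2*d + 8) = (d - 4)*(d + 4)*(d^2 - d - 2) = (d - 4)*(d + 1)*(d + 4)*(d - 2)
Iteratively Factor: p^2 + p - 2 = (p + 2)*(p - 1)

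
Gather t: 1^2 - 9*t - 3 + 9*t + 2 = 0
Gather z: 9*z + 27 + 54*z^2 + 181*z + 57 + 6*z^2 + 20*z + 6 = 60*z^2 + 210*z + 90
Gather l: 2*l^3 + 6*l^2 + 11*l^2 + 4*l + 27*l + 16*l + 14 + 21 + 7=2*l^3 + 17*l^2 + 47*l + 42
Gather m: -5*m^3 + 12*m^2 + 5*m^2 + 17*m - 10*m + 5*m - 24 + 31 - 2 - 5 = -5*m^3 + 17*m^2 + 12*m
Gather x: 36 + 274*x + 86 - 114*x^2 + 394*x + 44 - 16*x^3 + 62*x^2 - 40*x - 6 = -16*x^3 - 52*x^2 + 628*x + 160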